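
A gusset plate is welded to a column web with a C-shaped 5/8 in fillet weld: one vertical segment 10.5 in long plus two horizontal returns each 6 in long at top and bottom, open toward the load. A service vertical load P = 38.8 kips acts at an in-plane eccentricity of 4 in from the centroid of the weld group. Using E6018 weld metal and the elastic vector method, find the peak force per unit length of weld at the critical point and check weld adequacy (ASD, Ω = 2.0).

f_max ≈ 3.44 kip/in; adequate

E60XX → F_EXX = 60 ksi.
Total weld length L_w = 22.5 in. Treat welds as unit-width lines.
Centroid: x̄ = 2×6×3 / 22.5 = 1.6 in from the vertical weld.
Polar moment about centroid: J = I_x + I_y = [10.5³/12 + 2×6×5.25²] + [10.5×1.6² + 2(6³/12 + 6×1.4²)] = 513.6 in³.
Direct shear f_v = P/L_w = 38.8 / 22.5 = 1.724 kip/in (vertical).
Torsion M = P·e = 38.8 × 4 = 155.2 kip·in.
Critical point at (x, y) = (4.4, 5.25) from centroid. f_tx = M·y/J = 1.586 kip/in; f_ty = M·x/J = 1.33 kip/in.
Resultant f_max = √[f_tx² + (f_v + f_ty)²] = √[1.586² + (1.724 + 1.33)²] = 3.441 kip/in.
Capacity per unit length: r_n/Ω = (1/2.0) × 0.6 × 60 × (0.707 × 0.625) = 7.954 kip/in.
3.441 ≤ 7.954 → adequate.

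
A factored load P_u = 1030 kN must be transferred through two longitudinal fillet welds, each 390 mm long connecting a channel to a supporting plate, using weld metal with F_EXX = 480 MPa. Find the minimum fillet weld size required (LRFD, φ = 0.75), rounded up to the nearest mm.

Total weld length L = 780 mm.
Required throat t_e = P_u / (φ × 0.6 F_EXX × L) = 1030 / (0.75 × 0.6 × 480 × 780 × 10⁻³) = 6.113 mm.
Required leg w = t_e / 0.707 = 8.647 mm → use 9 mm.

w = 9 mm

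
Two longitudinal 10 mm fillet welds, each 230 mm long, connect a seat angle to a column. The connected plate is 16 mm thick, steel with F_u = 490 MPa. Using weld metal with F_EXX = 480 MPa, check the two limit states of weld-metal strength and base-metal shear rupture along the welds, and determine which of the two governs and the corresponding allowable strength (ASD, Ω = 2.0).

R_n/Ω ≈ 468 kN (weld metal governs)

t_e = 0.707 × 10 = 7.07 mm; L = 460 mm.
Weld metal: R_n/Ω = (1/2.0) × 0.6 × 480 × 7.07 × 460 × 10⁻³ = 468.3 kN.
Base metal (shear rupture): R_n/Ω = (1/2.0) × 0.6 × 490 × 16 × 460 × 10⁻³ = 1082 kN.
Governing: weld metal.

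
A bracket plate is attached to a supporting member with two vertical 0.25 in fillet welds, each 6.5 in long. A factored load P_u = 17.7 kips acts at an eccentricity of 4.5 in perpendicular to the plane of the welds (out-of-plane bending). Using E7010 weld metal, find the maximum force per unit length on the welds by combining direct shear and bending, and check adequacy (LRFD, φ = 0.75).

f_max ≈ 5.82 kip/in; NOT adequate

E70XX → F_EXX = 70 ksi.
L_w = 2 × 6.5 = 13 in; section modulus (unit throat) S = 2 × L²/6 = 14.08 in².
Direct shear f_v = P/L_w = 17.7/13 = 1.362 kip/in.
Moment M = P × e = 17.7 × 4.5 = 79.65 kip·in; bending f_b = M/S = 5.656 kip/in.
f_max = √(f_v² + f_b²) = √(1.362² + 5.656²) = 5.817 kip/in.
φr_n = 0.75 × 0.6 × 70 × (0.707 × 0.25) = 5.568 kip/in → NOT adequate.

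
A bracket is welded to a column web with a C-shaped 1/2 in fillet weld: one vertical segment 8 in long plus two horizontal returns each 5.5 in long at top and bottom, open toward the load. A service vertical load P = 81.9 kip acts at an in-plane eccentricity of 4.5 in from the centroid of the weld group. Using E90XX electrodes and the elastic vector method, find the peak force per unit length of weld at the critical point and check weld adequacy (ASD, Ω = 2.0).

f_max ≈ 10.8 kip/in; NOT adequate

E90XX → F_EXX = 90 ksi.
Total weld length L_w = 19 in. Treat welds as unit-width lines.
Centroid: x̄ = 2×5.5×2.75 / 19 = 1.592 in from the vertical weld.
Polar moment about centroid: J = I_x + I_y = [8³/12 + 2×5.5×4²] + [8×1.592² + 2(5.5³/12 + 5.5×1.158²)] = 281.4 in³.
Direct shear f_v = P/L_w = 81.9 / 19 = 4.311 kip/in (vertical).
Torsion M = P·e = 81.9 × 4.5 = 368.55 kip·in.
Critical point at (x, y) = (3.908, 4) from centroid. f_tx = M·y/J = 5.238 kip/in; f_ty = M·x/J = 5.118 kip/in.
Resultant f_max = √[f_tx² + (f_v + f_ty)²] = √[5.238² + (4.311 + 5.118)²] = 10.79 kip/in.
Capacity per unit length: r_n/Ω = (1/2.0) × 0.6 × 90 × (0.707 × 0.5) = 9.544 kip/in.
10.79 > 9.544 → NOT adequate.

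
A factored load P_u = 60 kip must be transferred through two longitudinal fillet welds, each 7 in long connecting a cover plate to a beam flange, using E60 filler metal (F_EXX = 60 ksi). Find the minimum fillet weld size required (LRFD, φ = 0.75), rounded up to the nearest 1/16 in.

w = 1/4 in

Total weld length L = 14 in.
Required throat t_e = P_u / (φ × 0.6 F_EXX × L) = 60 / (0.75 × 0.6 × 60 × 14) = 0.1587 in.
Required leg w = t_e / 0.707 = 0.2245 in → use 1/4 in.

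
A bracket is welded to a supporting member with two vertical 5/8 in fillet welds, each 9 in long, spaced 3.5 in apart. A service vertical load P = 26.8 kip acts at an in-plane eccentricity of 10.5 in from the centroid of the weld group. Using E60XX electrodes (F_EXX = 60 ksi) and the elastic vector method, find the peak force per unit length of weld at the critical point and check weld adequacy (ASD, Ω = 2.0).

f_max ≈ 8.35 kip/in; NOT adequate

Total weld length L_w = 18 in. Treat welds as unit-width lines.
Polar moment about centroid: J = 2[d³/12 + d(b/2)²] = 2[9³/12 + 9×1.75²] = 176.6 in³.
Direct shear f_v = P/L_w = 26.8 / 18 = 1.489 kip/in (vertical).
Torsion M = P·e = 26.8 × 10.5 = 281.4 kip·in.
Critical point at (x, y) = (1.75, 4.5) from centroid. f_tx = M·y/J = 7.169 kip/in; f_ty = M·x/J = 2.788 kip/in.
Resultant f_max = √[f_tx² + (f_v + f_ty)²] = √[7.169² + (1.489 + 2.788)²] = 8.348 kip/in.
Capacity per unit length: r_n/Ω = (1/2.0) × 0.6 × 60 × (0.707 × 0.625) = 7.954 kip/in.
8.348 > 7.954 → NOT adequate.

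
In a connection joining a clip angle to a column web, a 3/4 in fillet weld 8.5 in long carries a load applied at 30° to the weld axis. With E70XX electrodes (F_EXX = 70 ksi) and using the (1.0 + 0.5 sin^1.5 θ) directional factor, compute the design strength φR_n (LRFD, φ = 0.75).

t_e = 0.707 × 0.75 = 0.5302 in; A_we = 0.5302 × 8.5 = 4.507 in².
Directional factor: 1.0 + 0.5 sin^1.5(30°) = 1.177.
F_nw = 0.6 × 70 × 1.177 = 49.42 ksi.
φR_n = 0.75 × 49.42 × 4.507 = 167.1 kip.

φR_n ≈ 167 kip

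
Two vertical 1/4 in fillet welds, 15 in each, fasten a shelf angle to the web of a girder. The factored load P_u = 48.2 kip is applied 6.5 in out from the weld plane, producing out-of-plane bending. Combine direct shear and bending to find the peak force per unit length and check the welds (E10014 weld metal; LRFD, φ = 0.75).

E100XX → F_EXX = 100 ksi.
L_w = 2 × 15 = 30 in; section modulus (unit throat) S = 2 × L²/6 = 75 in².
Direct shear f_v = P/L_w = 48.2/30 = 1.607 kip/in.
Moment M = P × e = 48.2 × 6.5 = 313.3 kip·in; bending f_b = M/S = 4.177 kip/in.
f_max = √(f_v² + f_b²) = √(1.607² + 4.177²) = 4.476 kip/in.
φr_n = 0.75 × 0.6 × 100 × (0.707 × 0.25) = 7.954 kip/in → adequate.

f_max ≈ 4.48 kip/in; adequate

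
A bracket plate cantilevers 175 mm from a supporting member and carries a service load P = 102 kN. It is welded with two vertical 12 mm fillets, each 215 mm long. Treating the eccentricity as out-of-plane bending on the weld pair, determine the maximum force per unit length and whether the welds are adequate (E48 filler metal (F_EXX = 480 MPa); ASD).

L_w = 2 × 215 = 430 mm; section modulus (unit throat) S = 2 × L²/6 = 15410 mm².
Direct shear f_v = P/L_w = 102×10³/430 = 237.2 N/mm.
Moment M = P × e = 102×10³ × 175 = 17850000 N·mm; bending f_b = M/S = 1158 N/mm.
f_max = √(f_v² + f_b²) = √(237.2² + 1158²) = 1183 N/mm.
r_n/Ω = (1/2.0) × 0.6 × 480 × (0.707 × 12) = 1222 N/mm → adequate.

f_max ≈ 1180 N/mm; adequate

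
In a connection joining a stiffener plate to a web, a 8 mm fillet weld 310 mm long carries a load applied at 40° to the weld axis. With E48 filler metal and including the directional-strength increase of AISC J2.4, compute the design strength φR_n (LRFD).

φR_n ≈ 476 kN

E48XX → F_EXX = 480 MPa.
t_e = 0.707 × 8 = 5.656 mm; A_we = 5.656 × 310 = 1753 mm².
Directional factor: 1.0 + 0.5 sin^1.5(40°) = 1.258.
F_nw = 0.6 × 480 × 1.258 = 362.2 MPa.
φR_n = 0.75 × 362.2 × 1753 × 10⁻³ = 476.3 kN.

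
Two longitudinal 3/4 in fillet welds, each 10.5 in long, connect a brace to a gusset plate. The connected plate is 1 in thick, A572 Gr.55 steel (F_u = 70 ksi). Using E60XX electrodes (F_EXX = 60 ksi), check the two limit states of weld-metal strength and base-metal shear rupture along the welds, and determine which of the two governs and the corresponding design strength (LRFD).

φR_n ≈ 301 kip (weld metal governs)

t_e = 0.707 × 0.75 = 0.5302 in; L = 21 in.
Weld metal: φR_n = 0.75 × 0.6 × 60 × 0.5302 × 21 = 300.7 kip.
Base metal (shear rupture): φR_n = 0.75 × 0.6 × 70 × 1 × 21 = 661.5 kip.
Governing: weld metal.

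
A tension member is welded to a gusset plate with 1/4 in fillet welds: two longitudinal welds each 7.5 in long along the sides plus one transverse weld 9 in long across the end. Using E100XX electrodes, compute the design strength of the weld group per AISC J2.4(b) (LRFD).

φR_n ≈ 209 kip

E100XX → F_EXX = 100 ksi.
t_e = 0.707 × 0.25 = 0.1767 in.
R_nwl = 0.6 × 100 × 0.1767 × 15 = 159.1 kip (longitudinal, 2 welds).
R_nwt = 0.6 × 100 × 0.1767 × 9 = 95.44 kip (transverse, base value).
(i) R_nwl + R_nwt = 254.5 kip; (ii) 0.85 R_nwl + 1.5 R_nwt = 278.4 kip.
R_n = max = 278.4 kip [governs: (ii)]; φR_n = 208.8 kip.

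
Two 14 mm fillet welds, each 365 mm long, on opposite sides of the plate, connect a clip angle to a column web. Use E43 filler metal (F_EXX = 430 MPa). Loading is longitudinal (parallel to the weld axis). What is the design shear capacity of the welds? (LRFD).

Effective throat t_e = 0.707 × 14 = 9.898 mm.
Total length L = 730 mm; A_we = 9.898 × 730 = 7226 mm².
F_nw = 0.6 F_EXX = 0.6 × 430 = 258 MPa.
φR_n = 0.75 × 258 × 7226 × 10⁻³ = 1398 kN.

φR_n ≈ 1400 kN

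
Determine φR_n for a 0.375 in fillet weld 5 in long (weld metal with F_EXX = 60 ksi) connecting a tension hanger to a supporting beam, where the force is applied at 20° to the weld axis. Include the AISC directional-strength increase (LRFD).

t_e = 0.707 × 0.375 = 0.2651 in; A_we = 0.2651 × 5 = 1.326 in².
Directional factor: 1.0 + 0.5 sin^1.5(20°) = 1.1.
F_nw = 0.6 × 60 × 1.1 = 39.6 ksi.
φR_n = 0.75 × 39.6 × 1.326 = 39.37 kip.

φR_n ≈ 39.4 kip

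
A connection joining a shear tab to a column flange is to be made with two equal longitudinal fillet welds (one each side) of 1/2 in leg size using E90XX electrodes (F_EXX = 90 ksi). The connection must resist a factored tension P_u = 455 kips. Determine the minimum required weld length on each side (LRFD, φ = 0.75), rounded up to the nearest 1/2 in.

Throat t_e = 0.707 × 0.5 = 0.3535 in.
φr_n = 0.75 × 0.6 × 90 × 0.3535 = 14.32 kips/in.
L_req = P_u / φr_n = 455 / 14.32 = 31.78 in total.
Per side: 31.78 / 2 = 15.89 in.
Round up → use L = 16 in on each side.

L = 16 in on each side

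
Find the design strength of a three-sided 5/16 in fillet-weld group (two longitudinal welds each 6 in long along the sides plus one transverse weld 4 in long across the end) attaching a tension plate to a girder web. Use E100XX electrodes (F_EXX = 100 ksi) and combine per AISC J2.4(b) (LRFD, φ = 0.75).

φR_n ≈ 161 kip

t_e = 0.707 × 0.3125 = 0.2209 in.
R_nwl = 0.6 × 100 × 0.2209 × 12 = 159.1 kip (longitudinal, 2 welds).
R_nwt = 0.6 × 100 × 0.2209 × 4 = 53.02 kip (transverse, base value).
(i) R_nwl + R_nwt = 212.1 kip; (ii) 0.85 R_nwl + 1.5 R_nwt = 214.8 kip.
R_n = max = 214.8 kip [governs: (ii)]; φR_n = 161.1 kip.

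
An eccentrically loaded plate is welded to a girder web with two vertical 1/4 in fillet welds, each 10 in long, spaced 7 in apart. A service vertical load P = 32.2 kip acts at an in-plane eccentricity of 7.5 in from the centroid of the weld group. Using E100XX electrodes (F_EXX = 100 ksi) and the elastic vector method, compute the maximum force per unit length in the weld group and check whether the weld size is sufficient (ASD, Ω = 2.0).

f_max ≈ 4.69 kip/in; adequate

Total weld length L_w = 20 in. Treat welds as unit-width lines.
Polar moment about centroid: J = 2[d³/12 + d(b/2)²] = 2[10³/12 + 10×3.5²] = 411.7 in³.
Direct shear f_v = P/L_w = 32.2 / 20 = 1.61 kip/in (vertical).
Torsion M = P·e = 32.2 × 7.5 = 241.5 kip·in.
Critical point at (x, y) = (3.5, 5) from centroid. f_tx = M·y/J = 2.933 kip/in; f_ty = M·x/J = 2.053 kip/in.
Resultant f_max = √[f_tx² + (f_v + f_ty)²] = √[2.933² + (1.61 + 2.053)²] = 4.693 kip/in.
Capacity per unit length: r_n/Ω = (1/2.0) × 0.6 × 100 × (0.707 × 0.25) = 5.302 kip/in.
4.693 ≤ 5.302 → adequate.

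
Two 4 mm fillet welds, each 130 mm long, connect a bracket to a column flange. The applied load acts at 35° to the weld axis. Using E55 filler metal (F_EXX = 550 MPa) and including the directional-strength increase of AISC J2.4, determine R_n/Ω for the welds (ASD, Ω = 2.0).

R_n/Ω ≈ 148 kN

t_e = 0.707 × 4 = 2.828 mm; A_we = 2.828 × 260 = 735.3 mm².
Directional factor: 1.0 + 0.5 sin^1.5(35°) = 1.217.
F_nw = 0.6 × 550 × 1.217 = 401.7 MPa.
R_n/Ω = (401.7 × 735.3) / 2.0 × 10⁻³ = 147.7 kN.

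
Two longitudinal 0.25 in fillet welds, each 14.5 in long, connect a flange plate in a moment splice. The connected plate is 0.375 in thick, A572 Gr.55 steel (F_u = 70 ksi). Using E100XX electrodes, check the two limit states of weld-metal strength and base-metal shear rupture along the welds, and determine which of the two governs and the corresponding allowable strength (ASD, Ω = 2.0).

E100XX → F_EXX = 100 ksi.
t_e = 0.707 × 0.25 = 0.1767 in; L = 29 in.
Weld metal: R_n/Ω = (1/2.0) × 0.6 × 100 × 0.1767 × 29 = 153.8 kip.
Base metal (shear rupture): R_n/Ω = (1/2.0) × 0.6 × 70 × 0.375 × 29 = 228.4 kip.
Governing: weld metal.

R_n/Ω ≈ 154 kip (weld metal governs)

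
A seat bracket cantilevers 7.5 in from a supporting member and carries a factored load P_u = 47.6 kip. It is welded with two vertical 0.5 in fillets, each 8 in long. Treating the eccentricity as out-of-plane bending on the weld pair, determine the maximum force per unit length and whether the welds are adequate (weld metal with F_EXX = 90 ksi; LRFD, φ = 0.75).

f_max ≈ 17 kip/in; NOT adequate

L_w = 2 × 8 = 16 in; section modulus (unit throat) S = 2 × L²/6 = 21.33 in².
Direct shear f_v = P/L_w = 47.6/16 = 2.975 kip/in.
Moment M = P × e = 47.6 × 7.5 = 357 kip·in; bending f_b = M/S = 16.73 kip/in.
f_max = √(f_v² + f_b²) = √(2.975² + 16.73²) = 17 kip/in.
φr_n = 0.75 × 0.6 × 90 × (0.707 × 0.5) = 14.32 kip/in → NOT adequate.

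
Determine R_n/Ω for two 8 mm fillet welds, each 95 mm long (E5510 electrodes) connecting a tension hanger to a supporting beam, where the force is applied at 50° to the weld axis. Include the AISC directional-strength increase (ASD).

E55XX → F_EXX = 550 MPa.
t_e = 0.707 × 8 = 5.656 mm; A_we = 5.656 × 190 = 1075 mm².
Directional factor: 1.0 + 0.5 sin^1.5(50°) = 1.335.
F_nw = 0.6 × 550 × 1.335 = 440.6 MPa.
R_n/Ω = (440.6 × 1075) / 2.0 × 10⁻³ = 236.8 kN.

R_n/Ω ≈ 237 kN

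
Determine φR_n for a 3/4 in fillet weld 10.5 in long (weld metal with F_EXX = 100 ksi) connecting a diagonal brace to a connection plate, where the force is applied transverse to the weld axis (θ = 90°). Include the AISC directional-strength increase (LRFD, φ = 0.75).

φR_n ≈ 376 kip

t_e = 0.707 × 0.75 = 0.5302 in; A_we = 0.5302 × 10.5 = 5.568 in².
Directional factor: 1.0 + 0.5 sin^1.5(90°) = 1.5.
F_nw = 0.6 × 100 × 1.5 = 90 ksi.
φR_n = 0.75 × 90 × 5.568 = 375.8 kip.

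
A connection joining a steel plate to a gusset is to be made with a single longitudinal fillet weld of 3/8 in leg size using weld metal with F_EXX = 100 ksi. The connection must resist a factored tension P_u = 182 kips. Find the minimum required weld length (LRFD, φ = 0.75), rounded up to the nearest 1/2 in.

L = 15.5 in

Throat t_e = 0.707 × 0.375 = 0.2651 in.
φr_n = 0.75 × 0.6 × 100 × 0.2651 = 11.93 kips/in.
L_req = P_u / φr_n = 182 / 11.93 = 15.25 in total.
Round up → use L = 15.5 in.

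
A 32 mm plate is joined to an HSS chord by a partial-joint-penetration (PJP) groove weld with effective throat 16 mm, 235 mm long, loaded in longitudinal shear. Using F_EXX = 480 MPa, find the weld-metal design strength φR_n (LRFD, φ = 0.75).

φR_n ≈ 812 kN

Effective throat (given) t_e = 16 mm.
A_we = 16 × 235 = 3760 mm².
F_nw = 0.6 F_EXX = 288 MPa.
φR_n = 0.75 × 288 × 3760 × 10⁻³ = 812.2 kN.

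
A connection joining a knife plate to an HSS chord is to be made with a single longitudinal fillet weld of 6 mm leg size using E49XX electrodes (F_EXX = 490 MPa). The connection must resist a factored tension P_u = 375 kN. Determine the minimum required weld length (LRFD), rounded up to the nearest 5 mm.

L = 405 mm

Throat t_e = 0.707 × 6 = 4.242 mm.
φr_n = 0.75 × 0.6 × 490 × 4.242 × 10⁻³ = 0.9354 kN/mm.
L_req = P_u / φr_n = 375 / 0.9354 = 400.9 mm total.
Round up → use L = 405 mm.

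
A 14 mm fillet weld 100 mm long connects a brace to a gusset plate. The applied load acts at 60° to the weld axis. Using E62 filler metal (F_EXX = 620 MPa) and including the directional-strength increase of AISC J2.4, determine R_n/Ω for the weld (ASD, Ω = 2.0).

R_n/Ω ≈ 258 kN

t_e = 0.707 × 14 = 9.898 mm; A_we = 9.898 × 100 = 989.8 mm².
Directional factor: 1.0 + 0.5 sin^1.5(60°) = 1.403.
F_nw = 0.6 × 620 × 1.403 = 521.9 MPa.
R_n/Ω = (521.9 × 989.8) / 2.0 × 10⁻³ = 258.3 kN.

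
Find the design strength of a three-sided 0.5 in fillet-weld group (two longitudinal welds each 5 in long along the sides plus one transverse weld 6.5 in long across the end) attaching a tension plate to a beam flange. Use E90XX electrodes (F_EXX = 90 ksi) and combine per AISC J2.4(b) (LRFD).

t_e = 0.707 × 0.5 = 0.3535 in.
R_nwl = 0.6 × 90 × 0.3535 × 10 = 190.9 kips (longitudinal, 2 welds).
R_nwt = 0.6 × 90 × 0.3535 × 6.5 = 124.1 kips (transverse, base value).
(i) R_nwl + R_nwt = 315 kips; (ii) 0.85 R_nwl + 1.5 R_nwt = 348.4 kips.
R_n = max = 348.4 kips [governs: (ii)]; φR_n = 261.3 kips.

φR_n ≈ 261 kips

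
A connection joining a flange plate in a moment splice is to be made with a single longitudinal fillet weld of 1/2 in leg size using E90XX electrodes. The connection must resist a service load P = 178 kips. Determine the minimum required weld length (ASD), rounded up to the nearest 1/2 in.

E90XX → F_EXX = 90 ksi.
Throat t_e = 0.707 × 0.5 = 0.3535 in.
r_n/Ω = (0.6 × 90 × 0.3535) / 2.0 = 9.544 kip/in.
L_req = P / (r_n/Ω) = 178 / 9.544 = 18.65 in total.
Round up → use L = 19 in.

L = 19 in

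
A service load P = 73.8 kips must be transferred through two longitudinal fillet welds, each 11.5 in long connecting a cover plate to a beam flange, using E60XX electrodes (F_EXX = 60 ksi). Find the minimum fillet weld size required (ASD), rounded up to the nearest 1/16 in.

w = 5/16 in

Total weld length L = 23 in.
Required throat t_e = P × Ω / (0.6 F_EXX × L) = 73.8 × 2.0 / (0.6 × 60 × 23) = 0.1783 in.
Required leg w = t_e / 0.707 = 0.2521 in → use 5/16 in.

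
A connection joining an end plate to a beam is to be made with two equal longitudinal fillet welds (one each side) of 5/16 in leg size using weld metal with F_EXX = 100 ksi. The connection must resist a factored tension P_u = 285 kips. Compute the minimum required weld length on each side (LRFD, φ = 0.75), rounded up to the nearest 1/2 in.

Throat t_e = 0.707 × 0.3125 = 0.2209 in.
φr_n = 0.75 × 0.6 × 100 × 0.2209 = 9.942 kips/in.
L_req = P_u / φr_n = 285 / 9.942 = 28.67 in total.
Per side: 28.67 / 2 = 14.33 in.
Round up → use L = 14.5 in on each side.

L = 14.5 in on each side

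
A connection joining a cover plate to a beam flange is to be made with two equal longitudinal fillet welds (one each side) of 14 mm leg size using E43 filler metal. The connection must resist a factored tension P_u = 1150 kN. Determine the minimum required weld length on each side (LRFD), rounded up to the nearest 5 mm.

L = 305 mm on each side

E43XX → F_EXX = 430 MPa.
Throat t_e = 0.707 × 14 = 9.898 mm.
φr_n = 0.75 × 0.6 × 430 × 9.898 × 10⁻³ = 1.915 kN/mm.
L_req = P_u / φr_n = 1150 / 1.915 = 600.4 mm total.
Per side: 600.4 / 2 = 300.2 mm.
Round up → use L = 305 mm on each side.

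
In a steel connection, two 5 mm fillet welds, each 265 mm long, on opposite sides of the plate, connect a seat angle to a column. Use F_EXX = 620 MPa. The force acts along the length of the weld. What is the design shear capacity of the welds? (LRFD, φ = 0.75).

φR_n ≈ 523 kN

Effective throat t_e = 0.707 × 5 = 3.535 mm.
Total length L = 530 mm; A_we = 3.535 × 530 = 1874 mm².
F_nw = 0.6 F_EXX = 0.6 × 620 = 372 MPa.
φR_n = 0.75 × 372 × 1874 × 10⁻³ = 522.7 kN.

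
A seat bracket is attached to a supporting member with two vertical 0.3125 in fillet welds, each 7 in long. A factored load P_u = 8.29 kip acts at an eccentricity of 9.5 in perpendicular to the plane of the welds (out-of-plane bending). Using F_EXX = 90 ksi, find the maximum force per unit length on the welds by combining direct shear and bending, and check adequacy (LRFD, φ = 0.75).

f_max ≈ 4.86 kip/in; adequate

L_w = 2 × 7 = 14 in; section modulus (unit throat) S = 2 × L²/6 = 16.33 in².
Direct shear f_v = P/L_w = 8.29/14 = 0.5921 kip/in.
Moment M = P × e = 8.29 × 9.5 = 78.755 kip·in; bending f_b = M/S = 4.822 kip/in.
f_max = √(f_v² + f_b²) = √(0.5921² + 4.822²) = 4.858 kip/in.
φr_n = 0.75 × 0.6 × 90 × (0.707 × 0.3125) = 8.948 kip/in → adequate.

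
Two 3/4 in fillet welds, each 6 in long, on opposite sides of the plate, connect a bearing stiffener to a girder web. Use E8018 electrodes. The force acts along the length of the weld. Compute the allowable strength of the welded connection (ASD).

E80XX → F_EXX = 80 ksi.
Effective throat t_e = 0.707 × 0.75 = 0.5302 in.
Total length L = 12 in; A_we = 0.5302 × 12 = 6.363 in².
F_nw = 0.6 F_EXX = 0.6 × 80 = 48 ksi.
R_n = 48 × 6.363 = 305.4 kips; R_n/Ω = 305.4/2.0 = 152.7 kips.

R_n/Ω ≈ 153 kips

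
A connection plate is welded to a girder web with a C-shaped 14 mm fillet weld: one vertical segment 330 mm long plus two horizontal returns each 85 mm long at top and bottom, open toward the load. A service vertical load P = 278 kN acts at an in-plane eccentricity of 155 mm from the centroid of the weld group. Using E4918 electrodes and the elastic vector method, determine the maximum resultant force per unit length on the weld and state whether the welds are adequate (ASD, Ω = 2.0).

E49XX → F_EXX = 490 MPa.
Total weld length L_w = 500 mm. Treat welds as unit-width lines.
Centroid: x̄ = 2×85×42.5 / 500 = 14.45 mm from the vertical weld.
Polar moment about centroid: J = I_x + I_y = [330³/12 + 2×85×165²] + [330×14.45² + 2(85³/12 + 85×28.05²)] = 7928000 mm³.
Direct shear f_v = P/L_w = 278×10³ / 500 = 556 N/mm (vertical).
Torsion M = P·e = 278×10³ × 155 = 43090000 N·mm.
Critical point at (x, y) = (70.55, 165) from centroid. f_tx = M·y/J = 896.8 N/mm; f_ty = M·x/J = 383.5 N/mm.
Resultant f_max = √[f_tx² + (f_v + f_ty)²] = √[896.8² + (556 + 383.5)²] = 1299 N/mm.
Capacity per unit length: r_n/Ω = (1/2.0) × 0.6 × 490 × (0.707 × 14) = 1455 N/mm.
1299 ≤ 1455 → adequate.

f_max ≈ 1300 N/mm; adequate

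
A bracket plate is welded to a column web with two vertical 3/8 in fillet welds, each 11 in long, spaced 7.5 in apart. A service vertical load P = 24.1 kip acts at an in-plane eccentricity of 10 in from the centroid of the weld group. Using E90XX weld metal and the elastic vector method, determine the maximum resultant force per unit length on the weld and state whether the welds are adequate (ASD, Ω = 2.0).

f_max ≈ 3.75 kip/in; adequate

E90XX → F_EXX = 90 ksi.
Total weld length L_w = 22 in. Treat welds as unit-width lines.
Polar moment about centroid: J = 2[d³/12 + d(b/2)²] = 2[11³/12 + 11×3.75²] = 531.2 in³.
Direct shear f_v = P/L_w = 24.1 / 22 = 1.095 kip/in (vertical).
Torsion M = P·e = 24.1 × 10 = 241 kip·in.
Critical point at (x, y) = (3.75, 5.5) from centroid. f_tx = M·y/J = 2.495 kip/in; f_ty = M·x/J = 1.701 kip/in.
Resultant f_max = √[f_tx² + (f_v + f_ty)²] = √[2.495² + (1.095 + 1.701)²] = 3.748 kip/in.
Capacity per unit length: r_n/Ω = (1/2.0) × 0.6 × 90 × (0.707 × 0.375) = 7.158 kip/in.
3.748 ≤ 7.158 → adequate.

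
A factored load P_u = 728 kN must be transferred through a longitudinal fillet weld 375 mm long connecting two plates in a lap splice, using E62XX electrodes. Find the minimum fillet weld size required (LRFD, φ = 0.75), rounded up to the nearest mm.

w = 10 mm

E62XX → F_EXX = 620 MPa.
Total weld length L = 375 mm.
Required throat t_e = P_u / (φ × 0.6 F_EXX × L) = 728 / (0.75 × 0.6 × 620 × 375 × 10⁻³) = 6.958 mm.
Required leg w = t_e / 0.707 = 9.842 mm → use 10 mm.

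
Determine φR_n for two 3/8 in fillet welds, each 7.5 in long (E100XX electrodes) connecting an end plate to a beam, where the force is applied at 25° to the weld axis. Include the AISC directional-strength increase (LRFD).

E100XX → F_EXX = 100 ksi.
t_e = 0.707 × 0.375 = 0.2651 in; A_we = 0.2651 × 15 = 3.977 in².
Directional factor: 1.0 + 0.5 sin^1.5(25°) = 1.137.
F_nw = 0.6 × 100 × 1.137 = 68.24 ksi.
φR_n = 0.75 × 68.24 × 3.977 = 203.5 kips.

φR_n ≈ 204 kips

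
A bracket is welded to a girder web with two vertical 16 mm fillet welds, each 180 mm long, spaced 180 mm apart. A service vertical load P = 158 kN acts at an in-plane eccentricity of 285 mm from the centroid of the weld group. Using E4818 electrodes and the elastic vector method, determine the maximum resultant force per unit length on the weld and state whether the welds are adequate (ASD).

f_max ≈ 1810 N/mm; NOT adequate

E48XX → F_EXX = 480 MPa.
Total weld length L_w = 360 mm. Treat welds as unit-width lines.
Polar moment about centroid: J = 2[d³/12 + d(b/2)²] = 2[180³/12 + 180×90²] = 3888000 mm³.
Direct shear f_v = P/L_w = 158×10³ / 360 = 438.9 N/mm (vertical).
Torsion M = P·e = 158×10³ × 285 = 45030000 N·mm.
Critical point at (x, y) = (90, 90) from centroid. f_tx = M·y/J = 1042 N/mm; f_ty = M·x/J = 1042 N/mm.
Resultant f_max = √[f_tx² + (f_v + f_ty)²] = √[1042² + (438.9 + 1042)²] = 1811 N/mm.
Capacity per unit length: r_n/Ω = (1/2.0) × 0.6 × 480 × (0.707 × 16) = 1629 N/mm.
1811 > 1629 → NOT adequate.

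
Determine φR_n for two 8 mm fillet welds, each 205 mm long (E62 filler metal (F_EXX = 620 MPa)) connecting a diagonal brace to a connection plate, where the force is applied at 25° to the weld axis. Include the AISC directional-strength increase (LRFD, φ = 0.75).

t_e = 0.707 × 8 = 5.656 mm; A_we = 5.656 × 410 = 2319 mm².
Directional factor: 1.0 + 0.5 sin^1.5(25°) = 1.137.
F_nw = 0.6 × 620 × 1.137 = 423.1 MPa.
φR_n = 0.75 × 423.1 × 2319 × 10⁻³ = 735.9 kN.

φR_n ≈ 736 kN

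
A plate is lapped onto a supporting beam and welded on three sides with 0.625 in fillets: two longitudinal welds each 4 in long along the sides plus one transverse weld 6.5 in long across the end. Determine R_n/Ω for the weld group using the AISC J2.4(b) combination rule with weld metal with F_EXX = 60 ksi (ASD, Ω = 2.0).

t_e = 0.707 × 0.625 = 0.4419 in.
R_nwl = 0.6 × 60 × 0.4419 × 8 = 127.3 kip (longitudinal, 2 welds).
R_nwt = 0.6 × 60 × 0.4419 × 6.5 = 103.4 kip (transverse, base value).
(i) R_nwl + R_nwt = 230.7 kip; (ii) 0.85 R_nwl + 1.5 R_nwt = 263.3 kip.
R_n = max = 263.3 kip [governs: (ii)]; R_n/Ω = 131.6 kip.

R_n/Ω ≈ 132 kip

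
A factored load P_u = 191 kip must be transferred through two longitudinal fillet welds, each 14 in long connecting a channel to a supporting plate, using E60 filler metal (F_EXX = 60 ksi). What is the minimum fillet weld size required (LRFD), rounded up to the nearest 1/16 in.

Total weld length L = 28 in.
Required throat t_e = P_u / (φ × 0.6 F_EXX × L) = 191 / (0.75 × 0.6 × 60 × 28) = 0.2526 in.
Required leg w = t_e / 0.707 = 0.3573 in → use 3/8 in.

w = 3/8 in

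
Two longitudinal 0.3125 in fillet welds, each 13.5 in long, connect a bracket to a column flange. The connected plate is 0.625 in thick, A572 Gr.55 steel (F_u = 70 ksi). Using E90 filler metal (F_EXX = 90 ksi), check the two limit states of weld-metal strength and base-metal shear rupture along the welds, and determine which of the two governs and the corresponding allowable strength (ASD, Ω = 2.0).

R_n/Ω ≈ 161 kips (weld metal governs)

t_e = 0.707 × 0.3125 = 0.2209 in; L = 27 in.
Weld metal: R_n/Ω = (1/2.0) × 0.6 × 90 × 0.2209 × 27 = 161.1 kips.
Base metal (shear rupture): R_n/Ω = (1/2.0) × 0.6 × 70 × 0.625 × 27 = 354.4 kips.
Governing: weld metal.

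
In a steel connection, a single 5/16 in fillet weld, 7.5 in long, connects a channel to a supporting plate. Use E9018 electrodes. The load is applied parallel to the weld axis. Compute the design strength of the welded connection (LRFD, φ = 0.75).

E90XX → F_EXX = 90 ksi.
Effective throat t_e = 0.707 × 0.3125 = 0.2209 in.
Total length L = 7.5 in; A_we = 0.2209 × 7.5 = 1.657 in².
F_nw = 0.6 F_EXX = 0.6 × 90 = 54 ksi.
φR_n = 0.75 × 54 × 1.657 = 67.11 kips.

φR_n ≈ 67.1 kips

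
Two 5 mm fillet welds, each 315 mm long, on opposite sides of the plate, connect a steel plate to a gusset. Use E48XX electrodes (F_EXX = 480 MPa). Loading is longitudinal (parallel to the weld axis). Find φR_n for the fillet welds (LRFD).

φR_n ≈ 481 kN

Effective throat t_e = 0.707 × 5 = 3.535 mm.
Total length L = 630 mm; A_we = 3.535 × 630 = 2227 mm².
F_nw = 0.6 F_EXX = 0.6 × 480 = 288 MPa.
φR_n = 0.75 × 288 × 2227 × 10⁻³ = 481 kN.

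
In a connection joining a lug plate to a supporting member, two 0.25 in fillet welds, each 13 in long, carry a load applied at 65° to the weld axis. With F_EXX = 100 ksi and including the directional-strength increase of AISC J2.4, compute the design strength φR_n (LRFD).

t_e = 0.707 × 0.25 = 0.1767 in; A_we = 0.1767 × 26 = 4.595 in².
Directional factor: 1.0 + 0.5 sin^1.5(65°) = 1.431.
F_nw = 0.6 × 100 × 1.431 = 85.88 ksi.
φR_n = 0.75 × 85.88 × 4.595 = 296 kip.

φR_n ≈ 296 kip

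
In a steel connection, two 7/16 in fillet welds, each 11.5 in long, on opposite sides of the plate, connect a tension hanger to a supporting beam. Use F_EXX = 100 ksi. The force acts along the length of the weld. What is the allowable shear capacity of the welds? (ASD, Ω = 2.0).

Effective throat t_e = 0.707 × 0.4375 = 0.3093 in.
Total length L = 23 in; A_we = 0.3093 × 23 = 7.114 in².
F_nw = 0.6 F_EXX = 0.6 × 100 = 60 ksi.
R_n = 60 × 7.114 = 426.9 kips; R_n/Ω = 426.9/2.0 = 213.4 kips.

R_n/Ω ≈ 213 kips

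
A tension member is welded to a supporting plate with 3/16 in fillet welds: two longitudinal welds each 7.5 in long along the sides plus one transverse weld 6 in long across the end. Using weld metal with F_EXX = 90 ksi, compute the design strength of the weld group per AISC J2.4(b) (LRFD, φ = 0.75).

t_e = 0.707 × 0.1875 = 0.1326 in.
R_nwl = 0.6 × 90 × 0.1326 × 15 = 107.4 kips (longitudinal, 2 welds).
R_nwt = 0.6 × 90 × 0.1326 × 6 = 42.95 kips (transverse, base value).
(i) R_nwl + R_nwt = 150.3 kips; (ii) 0.85 R_nwl + 1.5 R_nwt = 155.7 kips.
R_n = max = 155.7 kips [governs: (ii)]; φR_n = 116.8 kips.

φR_n ≈ 117 kips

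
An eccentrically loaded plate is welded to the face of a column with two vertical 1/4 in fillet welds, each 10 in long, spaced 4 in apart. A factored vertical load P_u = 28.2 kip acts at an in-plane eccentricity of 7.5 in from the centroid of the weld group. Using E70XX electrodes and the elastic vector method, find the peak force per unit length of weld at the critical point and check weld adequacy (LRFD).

f_max ≈ 5.31 kip/in; adequate

E70XX → F_EXX = 70 ksi.
Total weld length L_w = 20 in. Treat welds as unit-width lines.
Polar moment about centroid: J = 2[d³/12 + d(b/2)²] = 2[10³/12 + 10×2²] = 246.7 in³.
Direct shear f_v = P/L_w = 28.2 / 20 = 1.41 kip/in (vertical).
Torsion M = P·e = 28.2 × 7.5 = 211.5 kip·in.
Critical point at (x, y) = (2, 5) from centroid. f_tx = M·y/J = 4.287 kip/in; f_ty = M·x/J = 1.715 kip/in.
Resultant f_max = √[f_tx² + (f_v + f_ty)²] = √[4.287² + (1.41 + 1.715)²] = 5.305 kip/in.
Capacity per unit length: φr_n = 0.75 × 0.6 × 70 × (0.707 × 0.25) = 5.568 kip/in.
5.305 ≤ 5.568 → adequate.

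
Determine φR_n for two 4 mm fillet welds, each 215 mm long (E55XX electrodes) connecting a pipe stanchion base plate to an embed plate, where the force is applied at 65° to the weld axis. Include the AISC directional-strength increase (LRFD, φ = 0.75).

E55XX → F_EXX = 550 MPa.
t_e = 0.707 × 4 = 2.828 mm; A_we = 2.828 × 430 = 1216 mm².
Directional factor: 1.0 + 0.5 sin^1.5(65°) = 1.431.
F_nw = 0.6 × 550 × 1.431 = 472.4 MPa.
φR_n = 0.75 × 472.4 × 1216 × 10⁻³ = 430.8 kN.

φR_n ≈ 431 kN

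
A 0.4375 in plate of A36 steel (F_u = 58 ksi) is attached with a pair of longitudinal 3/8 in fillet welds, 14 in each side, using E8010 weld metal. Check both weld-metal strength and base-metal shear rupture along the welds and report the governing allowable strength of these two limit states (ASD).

R_n/Ω ≈ 178 kips (weld metal governs)

E80XX → F_EXX = 80 ksi.
t_e = 0.707 × 0.375 = 0.2651 in; L = 28 in.
Weld metal: R_n/Ω = (1/2.0) × 0.6 × 80 × 0.2651 × 28 = 178.2 kips.
Base metal (shear rupture): R_n/Ω = (1/2.0) × 0.6 × 58 × 0.4375 × 28 = 213.1 kips.
Governing: weld metal.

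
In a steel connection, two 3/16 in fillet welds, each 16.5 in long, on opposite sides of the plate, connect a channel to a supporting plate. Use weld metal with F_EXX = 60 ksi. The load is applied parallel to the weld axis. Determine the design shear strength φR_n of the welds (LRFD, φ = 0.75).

Effective throat t_e = 0.707 × 0.1875 = 0.1326 in.
Total length L = 33 in; A_we = 0.1326 × 33 = 4.375 in².
F_nw = 0.6 F_EXX = 0.6 × 60 = 36 ksi.
φR_n = 0.75 × 36 × 4.375 = 118.1 kip.

φR_n ≈ 118 kip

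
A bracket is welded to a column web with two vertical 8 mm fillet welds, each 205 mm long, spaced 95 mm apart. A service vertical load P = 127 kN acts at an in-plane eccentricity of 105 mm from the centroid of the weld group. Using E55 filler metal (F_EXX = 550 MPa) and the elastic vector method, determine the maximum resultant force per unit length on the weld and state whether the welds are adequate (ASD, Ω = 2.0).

Total weld length L_w = 410 mm. Treat welds as unit-width lines.
Polar moment about centroid: J = 2[d³/12 + d(b/2)²] = 2[205³/12 + 205×47.5²] = 2361000 mm³.
Direct shear f_v = P/L_w = 127×10³ / 410 = 309.8 N/mm (vertical).
Torsion M = P·e = 127×10³ × 105 = 13335000 N·mm.
Critical point at (x, y) = (47.5, 102.5) from centroid. f_tx = M·y/J = 578.9 N/mm; f_ty = M·x/J = 268.3 N/mm.
Resultant f_max = √[f_tx² + (f_v + f_ty)²] = √[578.9² + (309.8 + 268.3)²] = 818.1 N/mm.
Capacity per unit length: r_n/Ω = (1/2.0) × 0.6 × 550 × (0.707 × 8) = 933.2 N/mm.
818.1 ≤ 933.2 → adequate.

f_max ≈ 818 N/mm; adequate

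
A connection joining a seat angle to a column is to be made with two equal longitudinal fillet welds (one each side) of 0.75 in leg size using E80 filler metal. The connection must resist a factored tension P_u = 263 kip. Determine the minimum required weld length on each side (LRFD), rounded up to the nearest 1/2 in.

L = 7 in on each side

E80XX → F_EXX = 80 ksi.
Throat t_e = 0.707 × 0.75 = 0.5302 in.
φr_n = 0.75 × 0.6 × 80 × 0.5302 = 19.09 kip/in.
L_req = P_u / φr_n = 263 / 19.09 = 13.78 in total.
Per side: 13.78 / 2 = 6.889 in.
Round up → use L = 7 in on each side.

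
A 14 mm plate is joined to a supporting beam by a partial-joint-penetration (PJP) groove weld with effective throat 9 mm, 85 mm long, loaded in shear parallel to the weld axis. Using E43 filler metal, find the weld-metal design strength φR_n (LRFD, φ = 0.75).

φR_n ≈ 148 kN

E43XX → F_EXX = 430 MPa.
Effective throat (given) t_e = 9 mm.
A_we = 9 × 85 = 765 mm².
F_nw = 0.6 F_EXX = 258 MPa.
φR_n = 0.75 × 258 × 765 × 10⁻³ = 148 kN.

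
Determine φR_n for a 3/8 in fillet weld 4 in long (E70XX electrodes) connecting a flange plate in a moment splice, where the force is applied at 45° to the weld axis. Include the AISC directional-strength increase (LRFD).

E70XX → F_EXX = 70 ksi.
t_e = 0.707 × 0.375 = 0.2651 in; A_we = 0.2651 × 4 = 1.06 in².
Directional factor: 1.0 + 0.5 sin^1.5(45°) = 1.297.
F_nw = 0.6 × 70 × 1.297 = 54.49 ksi.
φR_n = 0.75 × 54.49 × 1.06 = 43.34 kips.

φR_n ≈ 43.3 kips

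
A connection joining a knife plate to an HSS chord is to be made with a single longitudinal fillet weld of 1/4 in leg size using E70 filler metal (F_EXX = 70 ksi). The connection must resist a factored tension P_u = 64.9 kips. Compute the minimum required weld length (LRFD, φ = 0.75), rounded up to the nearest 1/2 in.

Throat t_e = 0.707 × 0.25 = 0.1767 in.
φr_n = 0.75 × 0.6 × 70 × 0.1767 = 5.568 kips/in.
L_req = P_u / φr_n = 64.9 / 5.568 = 11.66 in total.
Round up → use L = 12 in.

L = 12 in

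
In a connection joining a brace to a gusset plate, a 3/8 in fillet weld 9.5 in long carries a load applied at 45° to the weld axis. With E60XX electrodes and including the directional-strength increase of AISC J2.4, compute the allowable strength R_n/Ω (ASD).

E60XX → F_EXX = 60 ksi.
t_e = 0.707 × 0.375 = 0.2651 in; A_we = 0.2651 × 9.5 = 2.519 in².
Directional factor: 1.0 + 0.5 sin^1.5(45°) = 1.297.
F_nw = 0.6 × 60 × 1.297 = 46.7 ksi.
R_n/Ω = (46.7 × 2.519) / 2.0 = 58.81 kips.

R_n/Ω ≈ 58.8 kips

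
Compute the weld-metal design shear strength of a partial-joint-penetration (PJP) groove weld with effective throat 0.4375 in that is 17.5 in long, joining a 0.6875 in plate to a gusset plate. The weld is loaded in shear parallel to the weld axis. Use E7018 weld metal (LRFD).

E70XX → F_EXX = 70 ksi.
Effective throat (given) t_e = 0.4375 in.
A_we = 0.4375 × 17.5 = 7.656 in².
F_nw = 0.6 F_EXX = 42 ksi.
φR_n = 0.75 × 42 × 7.656 = 241.2 kip.

φR_n ≈ 241 kip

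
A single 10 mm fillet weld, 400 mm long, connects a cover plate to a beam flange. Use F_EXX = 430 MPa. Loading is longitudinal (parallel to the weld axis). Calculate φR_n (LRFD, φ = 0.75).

φR_n ≈ 547 kN

Effective throat t_e = 0.707 × 10 = 7.07 mm.
Total length L = 400 mm; A_we = 7.07 × 400 = 2828 mm².
F_nw = 0.6 F_EXX = 0.6 × 430 = 258 MPa.
φR_n = 0.75 × 258 × 2828 × 10⁻³ = 547.2 kN.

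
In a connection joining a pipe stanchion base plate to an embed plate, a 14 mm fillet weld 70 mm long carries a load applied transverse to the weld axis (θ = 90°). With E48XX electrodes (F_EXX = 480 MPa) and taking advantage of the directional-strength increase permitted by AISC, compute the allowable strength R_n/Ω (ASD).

t_e = 0.707 × 14 = 9.898 mm; A_we = 9.898 × 70 = 692.9 mm².
Directional factor: 1.0 + 0.5 sin^1.5(90°) = 1.5.
F_nw = 0.6 × 480 × 1.5 = 432 MPa.
R_n/Ω = (432 × 692.9) / 2.0 × 10⁻³ = 149.7 kN.

R_n/Ω ≈ 150 kN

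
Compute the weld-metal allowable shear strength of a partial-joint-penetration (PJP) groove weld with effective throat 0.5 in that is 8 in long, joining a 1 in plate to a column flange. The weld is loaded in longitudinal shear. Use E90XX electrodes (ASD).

E90XX → F_EXX = 90 ksi.
Effective throat (given) t_e = 0.5 in.
A_we = 0.5 × 8 = 4 in².
F_nw = 0.6 F_EXX = 54 ksi.
R_n/Ω = (54 × 4) / 2.0 = 108 kip.

R_n/Ω ≈ 108 kip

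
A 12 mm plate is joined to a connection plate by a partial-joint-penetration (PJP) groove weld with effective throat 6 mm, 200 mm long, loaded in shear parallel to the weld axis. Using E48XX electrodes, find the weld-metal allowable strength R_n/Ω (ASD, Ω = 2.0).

R_n/Ω ≈ 173 kN

E48XX → F_EXX = 480 MPa.
Effective throat (given) t_e = 6 mm.
A_we = 6 × 200 = 1200 mm².
F_nw = 0.6 F_EXX = 288 MPa.
R_n/Ω = (288 × 1200) / 2.0 × 10⁻³ = 172.8 kN.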